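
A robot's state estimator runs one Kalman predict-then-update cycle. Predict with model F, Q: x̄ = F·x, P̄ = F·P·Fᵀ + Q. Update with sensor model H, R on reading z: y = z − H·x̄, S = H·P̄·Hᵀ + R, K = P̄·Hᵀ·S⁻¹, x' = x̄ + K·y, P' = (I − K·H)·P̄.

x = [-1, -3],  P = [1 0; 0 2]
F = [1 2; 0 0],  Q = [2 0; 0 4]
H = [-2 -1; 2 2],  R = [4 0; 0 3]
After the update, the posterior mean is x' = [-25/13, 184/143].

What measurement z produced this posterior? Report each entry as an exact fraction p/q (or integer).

z = [2, -1]

x̄ = F·x = [-7, 0]
P̄ = F·P·Fᵀ + Q = [11 0; 0 4]
S = H·P̄·Hᵀ + R = [52 -52; -52 63]
K = P̄·Hᵀ·S⁻¹ = [-11/26 0; 41/143 4/11]
x' − x̄ = [66/13, 184/143] = K·y
y = (KᵀK)⁻¹·Kᵀ·(x' − x̄) = [-12, 13]
z = y + H·x̄ = [-12, 13] + [14, -14] = [2, -1]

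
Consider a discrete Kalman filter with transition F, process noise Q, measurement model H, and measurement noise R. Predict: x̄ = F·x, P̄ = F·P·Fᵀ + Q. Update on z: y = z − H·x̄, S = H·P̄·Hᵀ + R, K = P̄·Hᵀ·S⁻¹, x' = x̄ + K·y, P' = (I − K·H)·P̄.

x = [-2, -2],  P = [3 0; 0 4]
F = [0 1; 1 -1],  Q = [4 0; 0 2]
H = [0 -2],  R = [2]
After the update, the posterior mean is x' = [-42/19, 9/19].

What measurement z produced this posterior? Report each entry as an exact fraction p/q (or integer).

x̄ = F·x = [-2, 0]
P̄ = F·P·Fᵀ + Q = [8 -4; -4 9]
S = H·P̄·Hᵀ + R = [38]
K = P̄·Hᵀ·S⁻¹ = [4/19; -9/19]
x' − x̄ = [-4/19, 9/19] = K·y
y = (KᵀK)⁻¹·Kᵀ·(x' − x̄) = [-1]
z = y + H·x̄ = [-1] + [0] = [-1]

z = [-1]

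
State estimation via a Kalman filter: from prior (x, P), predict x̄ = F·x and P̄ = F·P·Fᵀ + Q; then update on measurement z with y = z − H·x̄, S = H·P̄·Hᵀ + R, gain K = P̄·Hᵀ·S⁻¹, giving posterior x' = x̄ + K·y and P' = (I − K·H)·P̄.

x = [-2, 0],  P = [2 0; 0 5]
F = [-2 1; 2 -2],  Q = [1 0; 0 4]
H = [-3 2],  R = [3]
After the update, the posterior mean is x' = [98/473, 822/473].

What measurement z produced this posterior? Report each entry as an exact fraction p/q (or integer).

x̄ = F·x = [4, -4]
P̄ = F·P·Fᵀ + Q = [14 -18; -18 32]
S = H·P̄·Hᵀ + R = [473]
K = P̄·Hᵀ·S⁻¹ = [-78/473; 118/473]
x' − x̄ = [-1794/473, 2714/473] = K·y
y = (KᵀK)⁻¹·Kᵀ·(x' − x̄) = [23]
z = y + H·x̄ = [23] + [-20] = [3]

z = [3]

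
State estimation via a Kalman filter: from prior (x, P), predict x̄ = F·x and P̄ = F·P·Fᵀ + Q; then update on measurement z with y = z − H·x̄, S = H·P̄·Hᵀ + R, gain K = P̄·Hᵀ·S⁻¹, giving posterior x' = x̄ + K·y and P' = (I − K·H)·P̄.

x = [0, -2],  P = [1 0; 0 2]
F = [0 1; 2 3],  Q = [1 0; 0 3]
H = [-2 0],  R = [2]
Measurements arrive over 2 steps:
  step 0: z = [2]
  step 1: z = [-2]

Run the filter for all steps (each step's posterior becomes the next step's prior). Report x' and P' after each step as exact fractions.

step 0: x̄ = F·x = [-2, -6]
step 0: P̄ = F·P·Fᵀ + Q = [3 6; 6 25]
step 0: y = z − H·x̄ = [-2]
step 0: S = H·P̄·Hᵀ + R = [14]
step 0: K = P̄·Hᵀ·S⁻¹ = [-3/7; -6/7]
step 0: x' = x̄ + K·y = [-8/7, -30/7]
step 0: P' = (I − K·H)·P̄ = [3/7 6/7; 6/7 103/7]
step 1: x̄ = F·x = [-30/7, -106/7]
step 1: P̄ = F·P·Fᵀ + Q = [110/7 321/7; 321/7 1032/7]
step 1: y = z − H·x̄ = [-74/7]
step 1: S = H·P̄·Hᵀ + R = [454/7]
step 1: K = P̄·Hᵀ·S⁻¹ = [-110/227; -321/227]
step 1: x' = x̄ + K·y = [190/227, -44/227]
step 1: P' = (I − K·H)·P̄ = [110/227 321/227; 321/227 4026/227]

step 0: x' = [-8/7, -30/7], P' = [3/7 6/7; 6/7 103/7]
step 1: x' = [190/227, -44/227], P' = [110/227 321/227; 321/227 4026/227]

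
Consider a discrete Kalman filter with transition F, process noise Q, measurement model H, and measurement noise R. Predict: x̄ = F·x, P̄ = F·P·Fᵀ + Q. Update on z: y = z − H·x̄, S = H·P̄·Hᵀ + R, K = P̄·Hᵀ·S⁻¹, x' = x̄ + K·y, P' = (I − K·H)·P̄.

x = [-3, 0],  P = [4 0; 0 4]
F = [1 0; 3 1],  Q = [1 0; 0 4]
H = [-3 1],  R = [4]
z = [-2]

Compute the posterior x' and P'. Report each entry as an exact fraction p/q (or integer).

x̄ = F·x = [-3, -9]
P̄ = F·P·Fᵀ + Q = [5 12; 12 44]
y = z − H·x̄ = [-2]
S = H·P̄·Hᵀ + R = [21]
K = P̄·Hᵀ·S⁻¹ = [-1/7; 8/21]
x' = x̄ + K·y = [-19/7, -205/21]
P' = (I − K·H)·P̄ = [32/7 92/7; 92/7 860/21]

x' = [-19/7, -205/21]
P' = [32/7 92/7; 92/7 860/21]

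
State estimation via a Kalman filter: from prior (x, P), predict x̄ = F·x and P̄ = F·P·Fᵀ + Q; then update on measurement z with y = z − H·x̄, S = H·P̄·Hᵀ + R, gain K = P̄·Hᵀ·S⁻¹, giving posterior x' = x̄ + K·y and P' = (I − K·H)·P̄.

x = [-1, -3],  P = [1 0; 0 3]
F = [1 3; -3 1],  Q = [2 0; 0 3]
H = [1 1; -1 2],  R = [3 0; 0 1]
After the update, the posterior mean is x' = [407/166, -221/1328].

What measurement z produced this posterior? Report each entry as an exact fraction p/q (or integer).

x̄ = F·x = [-10, 0]
P̄ = F·P·Fᵀ + Q = [30 6; 6 15]
S = H·P̄·Hᵀ + R = [60 6; 6 67]
K = P̄·Hᵀ·S⁻¹ = [105/166 -27/83; 421/1328 219/664]
x' − x̄ = [2067/166, -221/1328] = K·y
y = (KᵀK)⁻¹·Kᵀ·(x' − x̄) = [13, -13]
z = y + H·x̄ = [13, -13] + [-10, 10] = [3, -3]

z = [3, -3]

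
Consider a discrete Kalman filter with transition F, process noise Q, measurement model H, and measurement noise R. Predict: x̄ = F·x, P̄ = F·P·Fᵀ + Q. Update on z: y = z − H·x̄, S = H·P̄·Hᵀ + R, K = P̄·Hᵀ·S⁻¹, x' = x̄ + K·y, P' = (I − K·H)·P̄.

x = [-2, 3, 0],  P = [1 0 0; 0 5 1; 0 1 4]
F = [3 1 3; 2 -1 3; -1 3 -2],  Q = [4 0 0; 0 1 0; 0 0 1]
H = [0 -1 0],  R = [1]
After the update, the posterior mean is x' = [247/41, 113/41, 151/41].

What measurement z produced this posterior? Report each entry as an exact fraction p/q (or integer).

z = [-3]

x̄ = F·x = [-3, -7, 11]
P̄ = F·P·Fᵀ + Q = [60 37 -5; 37 40 -30; -5 -30 51]
S = H·P̄·Hᵀ + R = [41]
K = P̄·Hᵀ·S⁻¹ = [-37/41; -40/41; 30/41]
x' − x̄ = [370/41, 400/41, -300/41] = K·y
y = (KᵀK)⁻¹·Kᵀ·(x' − x̄) = [-10]
z = y + H·x̄ = [-10] + [7] = [-3]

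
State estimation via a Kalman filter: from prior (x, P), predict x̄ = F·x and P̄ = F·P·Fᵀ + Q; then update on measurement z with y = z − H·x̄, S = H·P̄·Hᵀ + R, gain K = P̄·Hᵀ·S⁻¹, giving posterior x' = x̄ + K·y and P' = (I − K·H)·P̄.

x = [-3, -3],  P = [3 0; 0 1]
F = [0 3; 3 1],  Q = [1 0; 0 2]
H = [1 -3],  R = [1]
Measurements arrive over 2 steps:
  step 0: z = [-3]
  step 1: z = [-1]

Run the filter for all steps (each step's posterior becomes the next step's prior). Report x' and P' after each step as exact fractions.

step 0: x' = [-2397/263, -546/263], P' = [2629/263 876/263; 876/263 321/263]
step 1: x' = [582874/218209, 8379/7039], P' = [535169/218209 6006/7039; 6006/7039 2867/7039]

step 0: x̄ = F·x = [-9, -12]
step 0: P̄ = F·P·Fᵀ + Q = [10 3; 3 30]
step 0: y = z − H·x̄ = [-30]
step 0: S = H·P̄·Hᵀ + R = [263]
step 0: K = P̄·Hᵀ·S⁻¹ = [1/263; -87/263]
step 0: x' = x̄ + K·y = [-2397/263, -546/263]
step 0: P' = (I − K·H)·P̄ = [2629/263 876/263; 876/263 321/263]
step 1: x̄ = F·x = [-1638/263, -7737/263]
step 1: P̄ = F·P·Fᵀ + Q = [3152/263 8847/263; 8847/263 29764/263]
step 1: y = z − H·x̄ = [-21836/263]
step 1: S = H·P̄·Hᵀ + R = [218209/263]
step 1: K = P̄·Hᵀ·S⁻¹ = [-23389/218209; -2595/7039]
step 1: x' = x̄ + K·y = [582874/218209, 8379/7039]
step 1: P' = (I − K·H)·P̄ = [535169/218209 6006/7039; 6006/7039 2867/7039]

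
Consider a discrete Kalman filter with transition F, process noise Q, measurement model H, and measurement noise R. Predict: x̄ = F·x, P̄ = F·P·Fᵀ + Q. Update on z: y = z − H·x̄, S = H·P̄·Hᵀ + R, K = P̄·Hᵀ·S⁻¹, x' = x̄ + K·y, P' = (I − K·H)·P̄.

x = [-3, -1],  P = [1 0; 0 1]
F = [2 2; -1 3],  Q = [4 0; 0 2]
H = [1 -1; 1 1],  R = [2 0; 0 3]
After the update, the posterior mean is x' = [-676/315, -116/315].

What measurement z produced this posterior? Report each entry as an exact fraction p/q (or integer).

x̄ = F·x = [-8, 0]
P̄ = F·P·Fᵀ + Q = [12 4; 4 12]
S = H·P̄·Hᵀ + R = [18 0; 0 35]
K = P̄·Hᵀ·S⁻¹ = [4/9 16/35; -4/9 16/35]
x' − x̄ = [1844/315, -116/315] = K·y
y = (KᵀK)⁻¹·Kᵀ·(x' − x̄) = [7, 6]
z = y + H·x̄ = [7, 6] + [-8, -8] = [-1, -2]

z = [-1, -2]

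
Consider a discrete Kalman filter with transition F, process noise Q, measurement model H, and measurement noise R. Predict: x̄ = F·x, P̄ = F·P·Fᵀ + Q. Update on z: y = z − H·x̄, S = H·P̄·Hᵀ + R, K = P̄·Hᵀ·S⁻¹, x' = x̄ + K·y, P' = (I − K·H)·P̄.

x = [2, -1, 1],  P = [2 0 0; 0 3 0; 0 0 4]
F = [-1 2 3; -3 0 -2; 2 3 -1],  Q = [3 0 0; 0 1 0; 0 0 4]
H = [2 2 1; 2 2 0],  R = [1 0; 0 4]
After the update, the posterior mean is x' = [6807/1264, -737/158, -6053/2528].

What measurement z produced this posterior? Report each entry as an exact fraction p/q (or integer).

z = [-1, 2]

x̄ = F·x = [-1, -8, 0]
P̄ = F·P·Fᵀ + Q = [53 -18 2; -18 35 -4; 2 -4 43]
S = H·P̄·Hᵀ + R = [244 204; 204 212]
K = P̄·Hᵀ·S⁻¹ = [123/1264 299/1264; -9/158 17/79; 2271/2528 -2233/2528]
x' − x̄ = [8071/1264, 527/158, -6053/2528] = K·y
y = (KᵀK)⁻¹·Kᵀ·(x' − x̄) = [17, 20]
z = y + H·x̄ = [17, 20] + [-18, -18] = [-1, 2]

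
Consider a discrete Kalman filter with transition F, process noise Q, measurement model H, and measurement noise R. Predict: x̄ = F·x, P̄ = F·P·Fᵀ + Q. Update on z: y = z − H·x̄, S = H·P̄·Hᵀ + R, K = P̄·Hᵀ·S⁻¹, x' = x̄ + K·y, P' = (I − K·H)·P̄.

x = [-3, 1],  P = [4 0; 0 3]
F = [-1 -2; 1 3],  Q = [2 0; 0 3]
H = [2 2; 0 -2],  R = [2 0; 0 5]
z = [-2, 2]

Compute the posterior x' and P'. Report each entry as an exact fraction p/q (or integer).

x' = [389/1245, -280/249]
P' = [1882/1245 -278/249; -278/249 290/249]

x̄ = F·x = [1, 0]
P̄ = F·P·Fᵀ + Q = [18 -22; -22 34]
y = z − H·x̄ = [-4, 2]
S = H·P̄·Hᵀ + R = [34 -48; -48 141]
K = P̄·Hᵀ·S⁻¹ = [164/415 556/1245; 4/83 -116/249]
x' = x̄ + K·y = [389/1245, -280/249]
P' = (I − K·H)·P̄ = [1882/1245 -278/249; -278/249 290/249]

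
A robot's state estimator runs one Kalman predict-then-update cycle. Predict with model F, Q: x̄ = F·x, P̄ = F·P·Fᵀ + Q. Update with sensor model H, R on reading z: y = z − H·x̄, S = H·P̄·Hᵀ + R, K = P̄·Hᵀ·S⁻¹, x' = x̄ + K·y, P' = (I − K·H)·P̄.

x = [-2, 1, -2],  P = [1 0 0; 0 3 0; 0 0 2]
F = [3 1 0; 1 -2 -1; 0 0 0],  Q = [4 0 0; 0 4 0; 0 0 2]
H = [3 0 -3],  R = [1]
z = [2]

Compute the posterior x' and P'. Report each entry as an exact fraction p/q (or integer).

x' = [1/163, -479/163, -102/163]
P' = [304/163 -57/163 288/163; -57/163 3016/163 -54/163; 288/163 -54/163 290/163]

x̄ = F·x = [-5, -2, 0]
P̄ = F·P·Fᵀ + Q = [16 -3 0; -3 19 0; 0 0 2]
y = z − H·x̄ = [17]
S = H·P̄·Hᵀ + R = [163]
K = P̄·Hᵀ·S⁻¹ = [48/163; -9/163; -6/163]
x' = x̄ + K·y = [1/163, -479/163, -102/163]
P' = (I − K·H)·P̄ = [304/163 -57/163 288/163; -57/163 3016/163 -54/163; 288/163 -54/163 290/163]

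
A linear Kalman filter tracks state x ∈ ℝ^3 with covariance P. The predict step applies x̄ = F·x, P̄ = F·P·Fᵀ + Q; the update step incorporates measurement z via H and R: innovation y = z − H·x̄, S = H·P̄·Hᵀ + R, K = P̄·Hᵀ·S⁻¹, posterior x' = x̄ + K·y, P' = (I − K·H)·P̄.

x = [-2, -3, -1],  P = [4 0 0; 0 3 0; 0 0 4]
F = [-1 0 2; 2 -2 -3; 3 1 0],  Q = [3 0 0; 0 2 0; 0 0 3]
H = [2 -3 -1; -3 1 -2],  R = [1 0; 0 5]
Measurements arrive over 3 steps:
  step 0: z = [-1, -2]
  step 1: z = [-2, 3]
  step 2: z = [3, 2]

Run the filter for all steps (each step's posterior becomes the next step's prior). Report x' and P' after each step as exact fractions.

step 0: x' = [8335/3682, 47120/20251, -211188/141757], P' = [1659/526 809/263 -5547/1841; 809/263 9200/2893 -64692/20251; -5547/1841 -64692/20251 537144/141757]
step 1: x' = [-14865540829/11498746369, -4306508609/11498746369, 6878397553/11498746369], P' = [31817410373/22997492738 14644385861/11498746369 -27285200081/22997492738; 14644385861/11498746369 15418922030/11498746369 -15183104099/11498746369; -27285200081/22997492738 -15183104099/11498746369 42667194465/22997492738]
step 2: x' = [-6065082380017/34303845478757, -25788638016064/34303845478757, -38775704962296/34303845478757], P' = [139826234201782/102911536436271 128351683149148/102911536436271 -79015378776301/68607690957514; 128351683149148/102911536436271 270216939273443/205823072872542 -88053944968445/68607690957514; -79015378776301/68607690957514 -88053944968445/68607690957514 123946205171499/68607690957514]

step 0: x̄ = F·x = [0, 5, -9]
step 0: P̄ = F·P·Fᵀ + Q = [23 -32 -12; -32 66 18; -12 18 42]
step 0: y = z − H·x̄ = [5, -25]
step 0: S = H·P̄·Hᵀ + R = [1269 -502; -502 422]
step 0: K = P̄·Hᵀ·S⁻¹ = [171/1841 -265/3682; -3922/20251 1381/20251; -32850/141757 -49155/141757]
step 0: x' = x̄ + K·y = [8335/3682, 47120/20251, -211188/141757]
step 0: P' = (I − K·H)·P̄ = [1659/526 809/263 -5547/1841; 809/263 9200/2893 -64692/20251; -5547/1841 -64692/20251 537144/141757]
step 1: x̄ = F·x = [-1486547/283514, 615679/141757, 369295/40502]
step 1: P̄ = F·P·Fᵀ + Q = [9458847/283514 -4423420/141757 -1498787/40502; -4423420/141757 4912304/141757 748486/20251; -1498787/40502 748486/20251 306787/5786]
step 1: y = z − H·x̄ = [8685205/283514, 329673/283514]
step 1: S = H·P̄·Hᵀ + R = [352573877/283514 -90591491/283514; -90591491/283514 41769769/283514]
step 1: K = P̄·Hᵀ·S⁻¹ = [3053705661/22997492738 -2318611847/22997492738; -1784890269/11498746369 370394529/11498746369; -6138970033/22997492738 -6768999377/22997492738]
step 1: x' = x̄ + K·y = [-14865540829/11498746369, -4306508609/11498746369, 6878397553/11498746369]
step 1: P' = (I − K·H)·P̄ = [31817410373/22997492738 14644385861/11498746369 -27285200081/22997492738; 14644385861/11498746369 15418922030/11498746369 -15183104099/11498746369; -27285200081/22997492738 -15183104099/11498746369 42667194465/22997492738]
step 2: x̄ = F·x = [28622335935/11498746369, -41753257099/11498746369, -48903131096/11498746369]
step 2: P̄ = F·P·Fᵀ + Q = [380619466771/22997492738 -330592011867/22997492738 -349184619723/22997492738; -330592011867/22997492738 409338482213/22997492738 348739112553/22997492738; -349184619723/22997492738 348739112553/22997492738 561919645963/22997492738]
step 2: y = z − H·x̄ = [-196911335156/11498746369, 52811495450/11498746369]
step 2: S = H·P̄·Hᵀ + R = [6623859321158/11498746369 -1965762451694/11498746369; -1965762451694/11498746369 1297979957504/11498746369]
step 2: K = P̄·Hᵀ·S⁻¹ = [26240974241143/205823072872542 -10816176625459/102911536436271; -16541125159201/102911536436271 5686102037845/205823072872542; -8907563909383/34303845478757 -9890021898254/34303845478757]
step 2: x' = x̄ + K·y = [-6065082380017/34303845478757, -25788638016064/34303845478757, -38775704962296/34303845478757]
step 2: P' = (I − K·H)·P̄ = [139826234201782/102911536436271 128351683149148/102911536436271 -79015378776301/68607690957514; 128351683149148/102911536436271 270216939273443/205823072872542 -88053944968445/68607690957514; -79015378776301/68607690957514 -88053944968445/68607690957514 123946205171499/68607690957514]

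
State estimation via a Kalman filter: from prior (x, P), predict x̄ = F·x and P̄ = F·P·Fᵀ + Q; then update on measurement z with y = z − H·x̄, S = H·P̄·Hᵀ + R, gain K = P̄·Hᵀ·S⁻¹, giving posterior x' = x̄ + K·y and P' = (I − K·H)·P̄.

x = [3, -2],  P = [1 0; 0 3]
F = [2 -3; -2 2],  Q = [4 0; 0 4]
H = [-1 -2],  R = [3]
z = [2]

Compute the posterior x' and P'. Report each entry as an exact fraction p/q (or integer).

x̄ = F·x = [12, -10]
P̄ = F·P·Fᵀ + Q = [35 -22; -22 20]
y = z − H·x̄ = [-6]
S = H·P̄·Hᵀ + R = [30]
K = P̄·Hᵀ·S⁻¹ = [3/10; -3/5]
x' = x̄ + K·y = [51/5, -32/5]
P' = (I − K·H)·P̄ = [323/10 -83/5; -83/5 46/5]

x' = [51/5, -32/5]
P' = [323/10 -83/5; -83/5 46/5]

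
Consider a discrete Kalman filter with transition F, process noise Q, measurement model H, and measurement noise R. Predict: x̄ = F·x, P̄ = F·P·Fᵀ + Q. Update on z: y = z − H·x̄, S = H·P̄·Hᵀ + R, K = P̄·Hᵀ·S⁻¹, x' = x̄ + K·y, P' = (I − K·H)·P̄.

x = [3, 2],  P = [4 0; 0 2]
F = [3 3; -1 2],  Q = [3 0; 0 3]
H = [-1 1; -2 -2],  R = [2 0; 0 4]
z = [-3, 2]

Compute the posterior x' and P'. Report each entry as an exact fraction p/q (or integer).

x' = [4125/3638, -6967/3638]
P' = [2679/3638 -855/3638; -855/3638 2595/3638]

x̄ = F·x = [15, 1]
P̄ = F·P·Fᵀ + Q = [57 0; 0 15]
y = z − H·x̄ = [11, 34]
S = H·P̄·Hᵀ + R = [74 84; 84 292]
K = P̄·Hᵀ·S⁻¹ = [-1767/3638 -456/1819; 1725/3638 -435/1819]
x' = x̄ + K·y = [4125/3638, -6967/3638]
P' = (I − K·H)·P̄ = [2679/3638 -855/3638; -855/3638 2595/3638]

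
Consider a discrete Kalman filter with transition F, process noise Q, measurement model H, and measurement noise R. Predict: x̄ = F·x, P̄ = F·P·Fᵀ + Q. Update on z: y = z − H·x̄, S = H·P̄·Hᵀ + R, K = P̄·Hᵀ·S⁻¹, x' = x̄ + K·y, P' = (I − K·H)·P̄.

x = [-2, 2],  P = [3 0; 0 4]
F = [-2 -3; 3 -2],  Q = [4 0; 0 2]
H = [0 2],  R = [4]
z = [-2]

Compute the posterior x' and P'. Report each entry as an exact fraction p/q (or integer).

x̄ = F·x = [-2, -10]
P̄ = F·P·Fᵀ + Q = [52 6; 6 45]
y = z − H·x̄ = [18]
S = H·P̄·Hᵀ + R = [184]
K = P̄·Hᵀ·S⁻¹ = [3/46; 45/92]
x' = x̄ + K·y = [-19/23, -55/46]
P' = (I − K·H)·P̄ = [1178/23 3/23; 3/23 45/46]

x' = [-19/23, -55/46]
P' = [1178/23 3/23; 3/23 45/46]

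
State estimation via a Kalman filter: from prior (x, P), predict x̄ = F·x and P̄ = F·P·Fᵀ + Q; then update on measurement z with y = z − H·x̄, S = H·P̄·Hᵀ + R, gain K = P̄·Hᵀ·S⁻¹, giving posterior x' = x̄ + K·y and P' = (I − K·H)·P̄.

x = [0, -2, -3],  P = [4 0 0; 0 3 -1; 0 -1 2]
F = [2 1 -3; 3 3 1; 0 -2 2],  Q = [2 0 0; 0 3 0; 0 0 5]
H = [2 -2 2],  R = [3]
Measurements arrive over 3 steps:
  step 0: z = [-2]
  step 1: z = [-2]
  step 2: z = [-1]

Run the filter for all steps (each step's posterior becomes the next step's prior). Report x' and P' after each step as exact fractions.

step 0: x̄ = F·x = [7, -9, -2]
step 0: P̄ = F·P·Fᵀ + Q = [45 35 -26; 35 62 -18; -26 -18 33]
step 0: y = z − H·x̄ = [-30]
step 0: S = H·P̄·Hᵀ + R = [219]
step 0: K = P̄·Hᵀ·S⁻¹ = [-32/219; -30/73; 50/219]
step 0: x' = x̄ + K·y = [831/73, 243/73, -646/73]
step 0: P' = (I − K·H)·P̄ = [8831/219 1595/73 -4094/219; 1595/73 1826/73 186/73; -4094/219 186/73 4727/219]
step 1: x̄ = F·x = [3843/73, 2576/73, -1778/73]
step 1: P̄ = F·P·Fᵀ + Q = [148703/219 122498/219 -70370/219; 122498/219 199079/219 -74456/219; -70370/219 -74456/219 37451/219]
step 1: y = z − H·x̄ = [12]
step 1: S = H·P̄·Hᵀ + R = [8141/3]
step 1: K = P̄·Hᵀ·S⁻¹ = [-1210/8141; -4138/8141; 1138/8141]
step 1: x' = x̄ + K·y = [30225903/594293, 17346328/594293, -13477810/594293]
step 1: P' = (I − K·H)·P̄ = [367903941/594293 210582226/594293 -157454210/594293; 210582226/594293 123573309/594293 -87462028/594293; -157454210/594293 -87462028/594293 70116793/594293]
step 2: x̄ = F·x = [118231564/594293, 129238883/594293, -61648276/594293]
step 2: P̄ = F·P·Fᵀ + Q = [5483980388/594293 6064908922/594293 -2839689344/594293; 6064908922/594293 6816177562/594293 -3159272996/594293; -2839689344/594293 -3159272996/594293 1477428097/594293]
step 2: y = z − H·x̄ = [144716897/594293]
step 2: S = H·P̄·Hᵀ + R = [9149524907/594293]
step 2: K = P̄·Hᵀ·S⁻¹ = [-6841235756/9149524907; -7821083272/9149524907; 3594023498/9149524907]
step 2: x' = x̄ + K·y = [154335032312/9149524907, 85196151829/9149524907, -73930718282/9149524907]
step 2: P' = (I − K·H)·P̄ = [5676170643660/9149524907 3340373703654/9149524907 -2346058793640/9149524907; 3340373703654/9149524907 2011537787750/9149524907 -1340567540812/9149524907; -2346058793640/9149524907 -1340567540812/9149524907 1010882288075/9149524907]

step 0: x' = [831/73, 243/73, -646/73], P' = [8831/219 1595/73 -4094/219; 1595/73 1826/73 186/73; -4094/219 186/73 4727/219]
step 1: x' = [30225903/594293, 17346328/594293, -13477810/594293], P' = [367903941/594293 210582226/594293 -157454210/594293; 210582226/594293 123573309/594293 -87462028/594293; -157454210/594293 -87462028/594293 70116793/594293]
step 2: x' = [154335032312/9149524907, 85196151829/9149524907, -73930718282/9149524907], P' = [5676170643660/9149524907 3340373703654/9149524907 -2346058793640/9149524907; 3340373703654/9149524907 2011537787750/9149524907 -1340567540812/9149524907; -2346058793640/9149524907 -1340567540812/9149524907 1010882288075/9149524907]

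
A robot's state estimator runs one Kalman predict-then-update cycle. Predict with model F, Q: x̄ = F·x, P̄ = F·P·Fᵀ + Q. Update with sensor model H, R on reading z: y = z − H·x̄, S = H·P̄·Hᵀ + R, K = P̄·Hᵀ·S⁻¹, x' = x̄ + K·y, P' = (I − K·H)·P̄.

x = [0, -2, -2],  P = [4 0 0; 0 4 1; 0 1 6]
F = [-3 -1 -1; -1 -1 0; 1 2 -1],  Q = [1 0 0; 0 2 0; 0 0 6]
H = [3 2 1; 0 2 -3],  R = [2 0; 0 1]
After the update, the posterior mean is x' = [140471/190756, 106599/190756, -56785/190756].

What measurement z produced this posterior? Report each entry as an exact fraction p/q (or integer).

x̄ = F·x = [4, 2, -2]
P̄ = F·P·Fᵀ + Q = [49 17 -15; 17 10 -11; -15 -11 28]
S = H·P̄·Hᵀ + R = [581 237; 237 425]
K = P̄·Hᵀ·S⁻¹ = [51827/190756 6557/190756; 12939/190756 16573/190756; 8547/190756 -52343/190756]
x' − x̄ = [-622553/190756, -274913/190756, 324727/190756] = K·y
y = (KᵀK)⁻¹·Kᵀ·(x' − x̄) = [-11, -8]
z = y + H·x̄ = [-11, -8] + [14, 10] = [3, 2]

z = [3, 2]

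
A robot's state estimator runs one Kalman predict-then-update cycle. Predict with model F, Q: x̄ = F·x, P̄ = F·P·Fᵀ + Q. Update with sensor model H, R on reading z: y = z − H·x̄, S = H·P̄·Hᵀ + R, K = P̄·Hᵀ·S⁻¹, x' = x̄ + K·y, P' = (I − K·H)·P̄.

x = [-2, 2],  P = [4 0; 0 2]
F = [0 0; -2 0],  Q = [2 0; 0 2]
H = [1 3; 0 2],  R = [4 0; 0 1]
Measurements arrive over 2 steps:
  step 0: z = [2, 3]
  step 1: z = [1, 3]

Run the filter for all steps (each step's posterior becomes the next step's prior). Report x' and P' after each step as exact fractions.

step 0: x' = [-19/30, 13/10], P' = [227/150 -9/50; -9/50 9/50]
step 1: x' = [-8666/10191, 4021/3397], P' = [15400/10191 -604/3397; -604/3397 604/3397]

step 0: x̄ = F·x = [0, 4]
step 0: P̄ = F·P·Fᵀ + Q = [2 0; 0 18]
step 0: y = z − H·x̄ = [-10, -5]
step 0: S = H·P̄·Hᵀ + R = [168 108; 108 73]
step 0: K = P̄·Hᵀ·S⁻¹ = [73/300 -9/25; 9/100 9/25]
step 0: x' = x̄ + K·y = [-19/30, 13/10]
step 0: P' = (I − K·H)·P̄ = [227/150 -9/50; -9/50 9/50]
step 1: x̄ = F·x = [0, 19/15]
step 1: P̄ = F·P·Fᵀ + Q = [2 0; 0 604/75]
step 1: y = z − H·x̄ = [-14/5, 7/15]
step 1: S = H·P̄·Hᵀ + R = [1962/25 1208/25; 1208/25 2491/75]
step 1: K = P̄·Hᵀ·S⁻¹ = [2491/10191 -1208/3397; 302/3397 1208/3397]
step 1: x' = x̄ + K·y = [-8666/10191, 4021/3397]
step 1: P' = (I − K·H)·P̄ = [15400/10191 -604/3397; -604/3397 604/3397]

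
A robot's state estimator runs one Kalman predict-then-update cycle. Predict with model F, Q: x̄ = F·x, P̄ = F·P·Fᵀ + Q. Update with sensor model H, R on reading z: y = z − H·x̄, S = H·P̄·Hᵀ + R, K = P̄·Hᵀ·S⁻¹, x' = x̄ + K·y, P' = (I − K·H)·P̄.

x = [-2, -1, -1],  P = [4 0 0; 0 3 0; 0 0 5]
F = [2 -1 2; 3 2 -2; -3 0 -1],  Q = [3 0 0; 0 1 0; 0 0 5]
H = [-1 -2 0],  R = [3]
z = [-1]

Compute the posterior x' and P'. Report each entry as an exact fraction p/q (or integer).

x' = [-881/313, 570/313, 643/313]
P' = [11702/313 -5794/313 -7374/313; -5794/313 3101/313 3558/313; -7374/313 3558/313 7002/313]

x̄ = F·x = [-5, -6, 7]
P̄ = F·P·Fᵀ + Q = [42 -2 -34; -2 69 -26; -34 -26 46]
y = z − H·x̄ = [-18]
S = H·P̄·Hᵀ + R = [313]
K = P̄·Hᵀ·S⁻¹ = [-38/313; -136/313; 86/313]
x' = x̄ + K·y = [-881/313, 570/313, 643/313]
P' = (I − K·H)·P̄ = [11702/313 -5794/313 -7374/313; -5794/313 3101/313 3558/313; -7374/313 3558/313 7002/313]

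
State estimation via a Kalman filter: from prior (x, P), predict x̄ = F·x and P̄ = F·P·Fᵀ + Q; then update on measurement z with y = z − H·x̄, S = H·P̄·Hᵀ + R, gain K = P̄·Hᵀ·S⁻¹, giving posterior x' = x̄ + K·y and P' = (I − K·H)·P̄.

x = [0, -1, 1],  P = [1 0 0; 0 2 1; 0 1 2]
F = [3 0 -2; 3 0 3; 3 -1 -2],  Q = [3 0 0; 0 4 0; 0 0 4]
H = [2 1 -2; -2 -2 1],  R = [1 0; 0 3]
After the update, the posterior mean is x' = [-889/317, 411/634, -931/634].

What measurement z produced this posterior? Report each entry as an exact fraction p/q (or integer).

x̄ = F·x = [-2, 3, -1]
P̄ = F·P·Fᵀ + Q = [20 -3 19; -3 31 -6; 19 -6 27]
S = H·P̄·Hᵀ + R = [80 -94; -94 158]
K = P̄·Hᵀ·S⁻¹ = [-392/951 -647/1902; 3/634 -247/634; -1691/1902 -497/951]
x' − x̄ = [-255/317, -1491/634, -297/634] = K·y
y = (KᵀK)⁻¹·Kᵀ·(x' − x̄) = [-3, 6]
z = y + H·x̄ = [-3, 6] + [1, -3] = [-2, 3]

z = [-2, 3]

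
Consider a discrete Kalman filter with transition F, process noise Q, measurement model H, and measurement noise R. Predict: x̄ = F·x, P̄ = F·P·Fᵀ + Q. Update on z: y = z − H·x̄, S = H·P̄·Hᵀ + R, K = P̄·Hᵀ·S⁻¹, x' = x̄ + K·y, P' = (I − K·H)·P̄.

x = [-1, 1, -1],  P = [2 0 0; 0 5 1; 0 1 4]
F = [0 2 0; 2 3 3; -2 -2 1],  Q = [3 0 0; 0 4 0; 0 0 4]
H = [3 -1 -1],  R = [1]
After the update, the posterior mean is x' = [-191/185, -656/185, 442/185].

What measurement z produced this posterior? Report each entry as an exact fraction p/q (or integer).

z = [-2]

x̄ = F·x = [2, -2, -1]
P̄ = F·P·Fᵀ + Q = [23 36 -18; 36 111 -29; -18 -29 32]
S = H·P̄·Hᵀ + R = [185]
K = P̄·Hᵀ·S⁻¹ = [51/185; 26/185; -57/185]
x' − x̄ = [-561/185, -286/185, 627/185] = K·y
y = (KᵀK)⁻¹·Kᵀ·(x' − x̄) = [-11]
z = y + H·x̄ = [-11] + [9] = [-2]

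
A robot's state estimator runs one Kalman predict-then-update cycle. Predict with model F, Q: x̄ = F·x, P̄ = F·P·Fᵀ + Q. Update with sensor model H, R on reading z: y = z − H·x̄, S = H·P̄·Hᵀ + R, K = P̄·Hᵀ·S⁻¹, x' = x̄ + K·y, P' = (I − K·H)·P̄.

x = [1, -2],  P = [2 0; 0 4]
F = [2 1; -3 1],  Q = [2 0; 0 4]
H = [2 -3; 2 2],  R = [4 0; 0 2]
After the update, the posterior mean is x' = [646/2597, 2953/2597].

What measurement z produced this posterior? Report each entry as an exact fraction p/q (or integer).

x̄ = F·x = [0, -5]
P̄ = F·P·Fᵀ + Q = [14 -8; -8 26]
S = H·P̄·Hᵀ + R = [390 -84; -84 98]
K = P̄·Hᵀ·S⁻¹ = [218/1113 754/2597; -221/1113 512/2597]
x' − x̄ = [646/2597, 15938/2597] = K·y
y = (KᵀK)⁻¹·Kᵀ·(x' − x̄) = [-18, 13]
z = y + H·x̄ = [-18, 13] + [15, -10] = [-3, 3]

z = [-3, 3]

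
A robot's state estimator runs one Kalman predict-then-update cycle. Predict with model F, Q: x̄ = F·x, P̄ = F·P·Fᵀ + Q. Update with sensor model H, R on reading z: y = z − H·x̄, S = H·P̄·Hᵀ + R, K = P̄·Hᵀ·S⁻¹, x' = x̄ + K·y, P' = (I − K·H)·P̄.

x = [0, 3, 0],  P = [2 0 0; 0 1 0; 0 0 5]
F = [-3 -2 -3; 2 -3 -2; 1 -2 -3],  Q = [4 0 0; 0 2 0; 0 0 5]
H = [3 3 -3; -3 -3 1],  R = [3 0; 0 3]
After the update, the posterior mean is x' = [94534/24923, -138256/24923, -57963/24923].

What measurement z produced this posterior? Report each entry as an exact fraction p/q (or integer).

z = [2, 3]

x̄ = F·x = [-6, -9, -6]
P̄ = F·P·Fᵀ + Q = [71 24 43; 24 39 40; 43 40 56]
S = H·P̄·Hᵀ + R = [435 -594; -594 983]
K = P̄·Hᵀ·S⁻¹ = [3200/24923 -4202/24923; -6893/24923 -7943/24923; -11673/24923 -11947/24923]
x' − x̄ = [244072/24923, 86051/24923, 91575/24923] = K·y
y = (KᵀK)⁻¹·Kᵀ·(x' − x̄) = [29, -36]
z = y + H·x̄ = [29, -36] + [-27, 39] = [2, 3]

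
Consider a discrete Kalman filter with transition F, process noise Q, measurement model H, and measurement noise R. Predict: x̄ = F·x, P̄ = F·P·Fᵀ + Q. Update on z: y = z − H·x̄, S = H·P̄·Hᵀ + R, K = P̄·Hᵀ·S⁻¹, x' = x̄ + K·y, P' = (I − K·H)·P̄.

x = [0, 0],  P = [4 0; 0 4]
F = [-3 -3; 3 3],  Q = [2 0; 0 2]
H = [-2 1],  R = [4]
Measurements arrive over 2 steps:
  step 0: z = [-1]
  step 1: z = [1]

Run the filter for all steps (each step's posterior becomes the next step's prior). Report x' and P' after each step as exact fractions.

step 0: x' = [110/331, -109/331], P' = [294/331 148/331; 148/331 732/331]
step 1: x' = [-9256/27929, 9095/27929], P' = [24789/27929 12560/27929; 12560/27929 61476/27929]

step 0: x̄ = F·x = [0, 0]
step 0: P̄ = F·P·Fᵀ + Q = [74 -72; -72 74]
step 0: y = z − H·x̄ = [-1]
step 0: S = H·P̄·Hᵀ + R = [662]
step 0: K = P̄·Hᵀ·S⁻¹ = [-110/331; 109/331]
step 0: x' = x̄ + K·y = [110/331, -109/331]
step 0: P' = (I − K·H)·P̄ = [294/331 148/331; 148/331 732/331]
step 1: x̄ = F·x = [-3/331, 3/331]
step 1: P̄ = F·P·Fᵀ + Q = [12560/331 -11898/331; -11898/331 12560/331]
step 1: y = z − H·x̄ = [322/331]
step 1: S = H·P̄·Hᵀ + R = [111716/331]
step 1: K = P̄·Hᵀ·S⁻¹ = [-18509/55858; 9089/27929]
step 1: x' = x̄ + K·y = [-9256/27929, 9095/27929]
step 1: P' = (I − K·H)·P̄ = [24789/27929 12560/27929; 12560/27929 61476/27929]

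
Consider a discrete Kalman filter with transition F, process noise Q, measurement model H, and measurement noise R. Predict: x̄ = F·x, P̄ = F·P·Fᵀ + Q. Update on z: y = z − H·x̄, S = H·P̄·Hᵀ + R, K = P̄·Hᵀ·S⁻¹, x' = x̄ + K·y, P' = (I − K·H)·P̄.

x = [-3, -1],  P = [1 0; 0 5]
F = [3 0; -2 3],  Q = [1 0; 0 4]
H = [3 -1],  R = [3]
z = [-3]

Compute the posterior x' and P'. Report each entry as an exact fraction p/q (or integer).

x' = [-333/91, -1371/182]
P' = [262/91 732/91; 732/91 4605/182]

x̄ = F·x = [-9, 3]
P̄ = F·P·Fᵀ + Q = [10 -6; -6 53]
y = z − H·x̄ = [27]
S = H·P̄·Hᵀ + R = [182]
K = P̄·Hᵀ·S⁻¹ = [18/91; -71/182]
x' = x̄ + K·y = [-333/91, -1371/182]
P' = (I − K·H)·P̄ = [262/91 732/91; 732/91 4605/182]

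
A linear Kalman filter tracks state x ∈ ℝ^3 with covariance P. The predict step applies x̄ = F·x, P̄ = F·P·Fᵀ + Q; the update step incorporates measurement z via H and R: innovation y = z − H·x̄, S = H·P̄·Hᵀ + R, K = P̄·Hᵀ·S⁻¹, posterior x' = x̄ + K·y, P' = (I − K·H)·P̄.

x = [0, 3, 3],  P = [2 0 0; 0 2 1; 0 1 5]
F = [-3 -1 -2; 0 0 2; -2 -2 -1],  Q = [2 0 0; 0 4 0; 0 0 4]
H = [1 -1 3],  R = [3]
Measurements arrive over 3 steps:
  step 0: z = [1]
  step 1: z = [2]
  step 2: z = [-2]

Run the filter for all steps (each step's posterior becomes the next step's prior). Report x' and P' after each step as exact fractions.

step 0: x̄ = F·x = [-9, 6, -9]
step 0: P̄ = F·P·Fᵀ + Q = [46 -22 31; -22 24 -14; 31 -14 29]
step 0: y = z − H·x̄ = [43]
step 0: S = H·P̄·Hᵀ + R = [648]
step 0: K = P̄·Hᵀ·S⁻¹ = [161/648; -11/81; 11/54]
step 0: x' = x̄ + K·y = [1091/648, 13/81, -13/54]
step 0: P' = (I − K·H)·P̄ = [3887/648 -11/81 -97/54; -11/81 976/81 106/27; -97/54 106/27 19/9]
step 1: x̄ = F·x = [-3065/648, -13/27, -1117/324]
step 1: P̄ = F·P·Fᵀ + Q = [45239/648 -149/27 22771/324; -149/27 112/9 -344/27; 22771/324 -344/27 13889/162]
step 1: y = z − H·x̄ = [10751/648]
step 1: S = H·P̄·Hᵀ + R = [885191/648]
step 1: K = P̄·Hᵀ·S⁻¹ = [185441/885191; -36408/885191; 220466/885191]
step 1: x' = x̄ + K·y = [-1110238/885191, -1030250/885191, 606039/885191]
step 1: P' = (I − K·H)·P̄ = [8729616/885191 5534094/885191 -879733/885191; 5534094/885191 8970120/885191 1108934/885191; -879733/885191 1108934/885191 883355/885191]
step 2: x̄ = F·x = [3148886/885191, 1212078/885191, 3674937/885191]
step 2: P̄ = F·P·Fᵀ + Q = [119923970/885191 -472890/885191 115743937/885191; -472890/885191 7074184/885191 -2683514/885191; 115743937/885191 -2683514/885191 120412619/885191]
step 2: y = z − H·x̄ = [-14732001/885191]
step 2: S = H·P̄·Hᵀ + R = [1924877784/885191]
step 2: K = P̄·Hᵀ·S⁻¹ = [467628671/1924877784; -1949702/240609723; 39972109/160406482]
step 2: x' = x̄ + K·y = [-311753939/641625928, 120637152/80203241, 694275/160406482]
step 2: P' = (I − K·H)·P̄ = [13739872729/1924877784 901449092/240609723 -142372055/160406482; 901449092/240609723 1888526600/240609723 109025378/80203241; -142372055/160406482 109025378/80203241 80056523/80203241]

step 0: x' = [1091/648, 13/81, -13/54], P' = [3887/648 -11/81 -97/54; -11/81 976/81 106/27; -97/54 106/27 19/9]
step 1: x' = [-1110238/885191, -1030250/885191, 606039/885191], P' = [8729616/885191 5534094/885191 -879733/885191; 5534094/885191 8970120/885191 1108934/885191; -879733/885191 1108934/885191 883355/885191]
step 2: x' = [-311753939/641625928, 120637152/80203241, 694275/160406482], P' = [13739872729/1924877784 901449092/240609723 -142372055/160406482; 901449092/240609723 1888526600/240609723 109025378/80203241; -142372055/160406482 109025378/80203241 80056523/80203241]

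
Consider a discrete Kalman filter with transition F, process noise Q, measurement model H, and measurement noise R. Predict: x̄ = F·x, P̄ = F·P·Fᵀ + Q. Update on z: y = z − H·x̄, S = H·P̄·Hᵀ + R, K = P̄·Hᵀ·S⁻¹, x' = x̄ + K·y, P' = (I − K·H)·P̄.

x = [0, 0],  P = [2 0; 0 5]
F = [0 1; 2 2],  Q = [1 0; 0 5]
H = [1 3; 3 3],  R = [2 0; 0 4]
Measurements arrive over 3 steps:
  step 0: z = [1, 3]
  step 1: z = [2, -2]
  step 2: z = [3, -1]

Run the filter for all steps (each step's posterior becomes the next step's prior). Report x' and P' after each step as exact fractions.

step 0: x' = [36/55, 1/5], P' = [534/605 -26/55; -26/55 2/5]
step 1: x' = [-960197/1046834, 792233/1046834], P' = [741161/1046834 -404105/1046834; -404105/1046834 371873/1046834]
step 2: x' = [-170849548/349458757, 280105185/349458757], P' = [241708801/349458757 -131387841/349458757; -131387841/349458757 121975853/349458757]

step 0: x̄ = F·x = [0, 0]
step 0: P̄ = F·P·Fᵀ + Q = [6 10; 10 33]
step 0: y = z − H·x̄ = [1, 3]
step 0: S = H·P̄·Hᵀ + R = [365 435; 435 535]
step 0: K = P̄·Hᵀ·S⁻¹ = [-162/605 186/605; 4/11 -3/55]
step 0: x' = x̄ + K·y = [36/55, 1/5]
step 0: P' = (I − K·H)·P̄ = [534/605 -26/55; -26/55 2/5]
step 1: x̄ = F·x = [1/5, 94/55]
step 1: P̄ = F·P·Fᵀ + Q = [7/5 -8/55; -8/55 3841/605]
step 1: y = z − H·x̄ = [-183/55, -85/11]
step 1: S = H·P̄·Hᵀ + R = [36098/605 36054/605; 36054/605 43028/605]
step 1: K = P̄·Hᵀ·S⁻¹ = [-235577/1046834 126396/523417; 355757/1046834 -12087/523417]
step 1: x' = x̄ + K·y = [-960197/1046834, 792233/1046834]
step 1: P' = (I − K·H)·P̄ = [741161/1046834 -404105/1046834; -404105/1046834 371873/1046834]
step 2: x̄ = F·x = [792233/1046834, -167964/523417]
step 2: P̄ = F·P·Fᵀ + Q = [1418707/1046834 -32232/523417; -32232/523417 3226733/523417]
step 2: y = z − H·x̄ = [3356053/1046834, -2415749/1046834]
step 2: S = H·P̄·Hᵀ + R = [61206785/1046834 61563747/1046834; 61563747/1046834 73876541/1046834]
step 2: K = P̄·Hᵀ·S⁻¹ = [-76227361/349458757 82740720/349458757; 117269859/349458757 -7058991/349458757]
step 2: x' = x̄ + K·y = [-170849548/349458757, 280105185/349458757]
step 2: P' = (I − K·H)·P̄ = [241708801/349458757 -131387841/349458757; -131387841/349458757 121975853/349458757]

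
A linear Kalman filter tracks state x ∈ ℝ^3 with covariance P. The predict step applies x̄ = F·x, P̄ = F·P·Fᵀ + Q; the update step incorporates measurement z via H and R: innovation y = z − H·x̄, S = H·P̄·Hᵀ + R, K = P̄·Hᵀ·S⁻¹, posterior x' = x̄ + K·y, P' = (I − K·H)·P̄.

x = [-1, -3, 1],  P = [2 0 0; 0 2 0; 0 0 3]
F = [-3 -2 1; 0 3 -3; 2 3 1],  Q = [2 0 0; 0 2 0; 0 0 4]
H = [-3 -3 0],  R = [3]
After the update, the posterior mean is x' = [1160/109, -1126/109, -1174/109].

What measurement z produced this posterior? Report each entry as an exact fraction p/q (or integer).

x̄ = F·x = [10, -12, -10]
P̄ = F·P·Fᵀ + Q = [31 -21 -21; -21 47 9; -21 9 33]
S = H·P̄·Hᵀ + R = [327]
K = P̄·Hᵀ·S⁻¹ = [-10/109; -26/109; 12/109]
x' − x̄ = [70/109, 182/109, -84/109] = K·y
y = (KᵀK)⁻¹·Kᵀ·(x' − x̄) = [-7]
z = y + H·x̄ = [-7] + [6] = [-1]

z = [-1]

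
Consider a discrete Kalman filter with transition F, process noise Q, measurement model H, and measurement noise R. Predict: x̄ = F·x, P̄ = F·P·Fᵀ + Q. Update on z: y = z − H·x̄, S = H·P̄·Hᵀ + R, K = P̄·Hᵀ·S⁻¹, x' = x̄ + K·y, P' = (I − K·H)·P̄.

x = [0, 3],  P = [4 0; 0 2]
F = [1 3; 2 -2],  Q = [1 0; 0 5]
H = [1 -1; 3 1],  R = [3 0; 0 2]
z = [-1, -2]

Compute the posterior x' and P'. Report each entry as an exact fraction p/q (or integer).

x̄ = F·x = [9, -6]
P̄ = F·P·Fᵀ + Q = [23 -4; -4 29]
y = z − H·x̄ = [-16, -23]
S = H·P̄·Hᵀ + R = [63 48; 48 214]
K = P̄·Hᵀ·S⁻¹ = [443/1863 311/1242; -1313/1863 295/1242]
x' = x̄ + K·y = [-2101/3726, -695/3726]
P' = (I − K·H)·P̄ = [377/1242 -509/1242; -509/1242 2117/1242]

x' = [-2101/3726, -695/3726]
P' = [377/1242 -509/1242; -509/1242 2117/1242]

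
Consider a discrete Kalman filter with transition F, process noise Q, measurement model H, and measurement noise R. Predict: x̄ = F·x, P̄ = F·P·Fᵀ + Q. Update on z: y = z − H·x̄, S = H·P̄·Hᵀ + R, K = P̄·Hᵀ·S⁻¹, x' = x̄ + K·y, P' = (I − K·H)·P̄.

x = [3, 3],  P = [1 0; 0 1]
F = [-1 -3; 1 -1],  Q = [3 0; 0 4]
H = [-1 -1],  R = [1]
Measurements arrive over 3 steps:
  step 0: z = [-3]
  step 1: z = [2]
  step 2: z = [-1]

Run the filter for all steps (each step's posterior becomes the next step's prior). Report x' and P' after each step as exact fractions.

step 0: x̄ = F·x = [-12, 0]
step 0: P̄ = F·P·Fᵀ + Q = [13 2; 2 6]
step 0: y = z − H·x̄ = [-15]
step 0: S = H·P̄·Hᵀ + R = [24]
step 0: K = P̄·Hᵀ·S⁻¹ = [-5/8; -1/3]
step 0: x' = x̄ + K·y = [-21/8, 5]
step 0: P' = (I − K·H)·P̄ = [29/8 -3; -3 10/3]
step 1: x̄ = F·x = [-99/8, -61/8]
step 1: P̄ = F·P·Fᵀ + Q = [149/8 99/8; 99/8 407/24]
step 1: y = z − H·x̄ = [-18]
step 1: S = H·P̄·Hᵀ + R = [184/3]
step 1: K = P̄·Hᵀ·S⁻¹ = [-93/184; -11/23]
step 1: x' = x̄ + K·y = [-603/184, 181/184]
step 1: P' = (I − K·H)·P̄ = [68/23 -451/184; -451/184 539/184]
step 2: x̄ = F·x = [15/46, -98/23]
step 2: P̄ = F·P·Fᵀ + Q = [3241/184 1975/184; 1975/184 2721/184]
step 2: y = z − H·x̄ = [-227/46]
step 2: S = H·P̄·Hᵀ + R = [1262/23]
step 2: K = P̄·Hᵀ·S⁻¹ = [-326/631; -587/1262]
step 2: x' = x̄ + K·y = [3629/1262, -4961/2524]
step 2: P' = (I − K·H)·P̄ = [14985/5048 -12377/5048; -12377/5048 14725/5048]

step 0: x' = [-21/8, 5], P' = [29/8 -3; -3 10/3]
step 1: x' = [-603/184, 181/184], P' = [68/23 -451/184; -451/184 539/184]
step 2: x' = [3629/1262, -4961/2524], P' = [14985/5048 -12377/5048; -12377/5048 14725/5048]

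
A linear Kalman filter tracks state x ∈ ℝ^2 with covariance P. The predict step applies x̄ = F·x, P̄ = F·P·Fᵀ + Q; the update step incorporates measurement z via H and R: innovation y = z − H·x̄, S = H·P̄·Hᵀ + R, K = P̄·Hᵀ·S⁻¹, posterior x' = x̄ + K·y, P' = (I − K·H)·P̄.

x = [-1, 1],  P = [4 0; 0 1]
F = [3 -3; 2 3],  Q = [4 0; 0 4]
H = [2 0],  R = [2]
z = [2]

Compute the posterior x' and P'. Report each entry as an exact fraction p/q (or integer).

x̄ = F·x = [-6, 1]
P̄ = F·P·Fᵀ + Q = [49 15; 15 29]
y = z − H·x̄ = [14]
S = H·P̄·Hᵀ + R = [198]
K = P̄·Hᵀ·S⁻¹ = [49/99; 5/33]
x' = x̄ + K·y = [92/99, 103/33]
P' = (I − K·H)·P̄ = [49/99 5/33; 5/33 269/11]

x' = [92/99, 103/33]
P' = [49/99 5/33; 5/33 269/11]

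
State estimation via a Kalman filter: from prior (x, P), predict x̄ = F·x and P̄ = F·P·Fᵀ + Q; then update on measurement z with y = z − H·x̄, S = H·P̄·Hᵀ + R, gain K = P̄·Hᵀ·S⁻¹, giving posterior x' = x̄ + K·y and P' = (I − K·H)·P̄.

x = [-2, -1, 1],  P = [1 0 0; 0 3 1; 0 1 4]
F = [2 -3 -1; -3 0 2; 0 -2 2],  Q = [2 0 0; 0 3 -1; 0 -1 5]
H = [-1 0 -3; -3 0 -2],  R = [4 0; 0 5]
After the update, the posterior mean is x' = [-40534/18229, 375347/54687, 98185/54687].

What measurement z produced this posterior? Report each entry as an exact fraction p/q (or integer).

z = [-3, 3]

x̄ = F·x = [-2, 8, 4]
P̄ = F·P·Fᵀ + Q = [43 -20 6; -20 28 11; 6 11 25]
S = H·P̄·Hᵀ + R = [308 345; 345 564]
K = P̄·Hᵀ·S⁻¹ = [4747/18229 -7461/18229; -6814/18229 16189/54687; -7408/18229 7001/54687]
x' − x̄ = [-4076/18229, -62149/54687, -120563/54687] = K·y
y = (KᵀK)⁻¹·Kᵀ·(x' − x̄) = [7, 5]
z = y + H·x̄ = [7, 5] + [-10, -2] = [-3, 3]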